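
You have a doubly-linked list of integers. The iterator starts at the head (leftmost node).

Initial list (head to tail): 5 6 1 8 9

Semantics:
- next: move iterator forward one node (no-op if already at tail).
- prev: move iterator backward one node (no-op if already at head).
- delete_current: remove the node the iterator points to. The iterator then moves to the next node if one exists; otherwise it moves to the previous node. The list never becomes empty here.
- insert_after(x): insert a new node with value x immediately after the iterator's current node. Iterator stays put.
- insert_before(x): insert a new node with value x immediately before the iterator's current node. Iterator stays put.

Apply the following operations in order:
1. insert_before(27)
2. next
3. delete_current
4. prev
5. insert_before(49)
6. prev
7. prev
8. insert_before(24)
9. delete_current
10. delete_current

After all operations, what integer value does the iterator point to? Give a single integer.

Answer: 5

Derivation:
After 1 (insert_before(27)): list=[27, 5, 6, 1, 8, 9] cursor@5
After 2 (next): list=[27, 5, 6, 1, 8, 9] cursor@6
After 3 (delete_current): list=[27, 5, 1, 8, 9] cursor@1
After 4 (prev): list=[27, 5, 1, 8, 9] cursor@5
After 5 (insert_before(49)): list=[27, 49, 5, 1, 8, 9] cursor@5
After 6 (prev): list=[27, 49, 5, 1, 8, 9] cursor@49
After 7 (prev): list=[27, 49, 5, 1, 8, 9] cursor@27
After 8 (insert_before(24)): list=[24, 27, 49, 5, 1, 8, 9] cursor@27
After 9 (delete_current): list=[24, 49, 5, 1, 8, 9] cursor@49
After 10 (delete_current): list=[24, 5, 1, 8, 9] cursor@5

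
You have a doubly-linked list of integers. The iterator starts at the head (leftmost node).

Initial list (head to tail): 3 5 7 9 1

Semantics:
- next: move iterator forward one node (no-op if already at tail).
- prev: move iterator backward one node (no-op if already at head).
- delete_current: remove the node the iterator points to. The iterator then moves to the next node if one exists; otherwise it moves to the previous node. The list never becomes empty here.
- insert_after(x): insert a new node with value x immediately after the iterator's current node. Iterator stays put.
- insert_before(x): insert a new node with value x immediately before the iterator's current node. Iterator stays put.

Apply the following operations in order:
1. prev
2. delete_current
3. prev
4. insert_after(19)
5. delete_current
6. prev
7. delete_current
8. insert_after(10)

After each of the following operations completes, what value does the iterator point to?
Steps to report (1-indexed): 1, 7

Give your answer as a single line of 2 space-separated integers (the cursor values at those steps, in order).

Answer: 3 7

Derivation:
After 1 (prev): list=[3, 5, 7, 9, 1] cursor@3
After 2 (delete_current): list=[5, 7, 9, 1] cursor@5
After 3 (prev): list=[5, 7, 9, 1] cursor@5
After 4 (insert_after(19)): list=[5, 19, 7, 9, 1] cursor@5
After 5 (delete_current): list=[19, 7, 9, 1] cursor@19
After 6 (prev): list=[19, 7, 9, 1] cursor@19
After 7 (delete_current): list=[7, 9, 1] cursor@7
After 8 (insert_after(10)): list=[7, 10, 9, 1] cursor@7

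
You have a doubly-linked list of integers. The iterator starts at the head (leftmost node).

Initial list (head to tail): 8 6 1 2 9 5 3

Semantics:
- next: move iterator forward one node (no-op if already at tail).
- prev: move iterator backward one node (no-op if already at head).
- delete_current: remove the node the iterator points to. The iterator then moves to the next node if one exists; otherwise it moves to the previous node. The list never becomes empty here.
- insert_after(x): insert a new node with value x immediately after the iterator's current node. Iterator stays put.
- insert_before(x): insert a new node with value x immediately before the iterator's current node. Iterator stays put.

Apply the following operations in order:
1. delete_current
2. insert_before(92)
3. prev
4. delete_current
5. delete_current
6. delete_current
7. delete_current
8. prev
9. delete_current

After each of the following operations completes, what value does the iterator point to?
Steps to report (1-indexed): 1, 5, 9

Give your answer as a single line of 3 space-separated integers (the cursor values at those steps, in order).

Answer: 6 1 5

Derivation:
After 1 (delete_current): list=[6, 1, 2, 9, 5, 3] cursor@6
After 2 (insert_before(92)): list=[92, 6, 1, 2, 9, 5, 3] cursor@6
After 3 (prev): list=[92, 6, 1, 2, 9, 5, 3] cursor@92
After 4 (delete_current): list=[6, 1, 2, 9, 5, 3] cursor@6
After 5 (delete_current): list=[1, 2, 9, 5, 3] cursor@1
After 6 (delete_current): list=[2, 9, 5, 3] cursor@2
After 7 (delete_current): list=[9, 5, 3] cursor@9
After 8 (prev): list=[9, 5, 3] cursor@9
After 9 (delete_current): list=[5, 3] cursor@5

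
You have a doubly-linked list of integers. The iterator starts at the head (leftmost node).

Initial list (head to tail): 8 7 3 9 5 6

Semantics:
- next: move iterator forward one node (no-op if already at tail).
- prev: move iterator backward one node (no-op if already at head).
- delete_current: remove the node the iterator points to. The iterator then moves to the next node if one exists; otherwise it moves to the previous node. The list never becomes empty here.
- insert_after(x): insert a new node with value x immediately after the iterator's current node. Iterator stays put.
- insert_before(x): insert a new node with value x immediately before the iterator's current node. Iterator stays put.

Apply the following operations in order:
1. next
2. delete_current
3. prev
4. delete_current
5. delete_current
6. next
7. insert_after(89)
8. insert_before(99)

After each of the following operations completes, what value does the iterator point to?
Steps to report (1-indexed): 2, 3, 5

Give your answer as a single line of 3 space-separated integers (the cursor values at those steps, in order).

Answer: 3 8 9

Derivation:
After 1 (next): list=[8, 7, 3, 9, 5, 6] cursor@7
After 2 (delete_current): list=[8, 3, 9, 5, 6] cursor@3
After 3 (prev): list=[8, 3, 9, 5, 6] cursor@8
After 4 (delete_current): list=[3, 9, 5, 6] cursor@3
After 5 (delete_current): list=[9, 5, 6] cursor@9
After 6 (next): list=[9, 5, 6] cursor@5
After 7 (insert_after(89)): list=[9, 5, 89, 6] cursor@5
After 8 (insert_before(99)): list=[9, 99, 5, 89, 6] cursor@5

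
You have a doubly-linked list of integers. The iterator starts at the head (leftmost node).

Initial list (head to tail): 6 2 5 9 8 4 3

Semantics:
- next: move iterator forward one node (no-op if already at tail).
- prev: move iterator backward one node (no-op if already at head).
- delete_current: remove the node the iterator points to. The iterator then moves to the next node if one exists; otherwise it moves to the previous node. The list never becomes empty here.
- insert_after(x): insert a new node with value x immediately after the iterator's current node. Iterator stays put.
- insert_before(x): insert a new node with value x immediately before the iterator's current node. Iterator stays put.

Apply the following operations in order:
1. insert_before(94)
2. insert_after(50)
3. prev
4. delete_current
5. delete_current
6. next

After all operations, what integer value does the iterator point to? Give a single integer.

Answer: 2

Derivation:
After 1 (insert_before(94)): list=[94, 6, 2, 5, 9, 8, 4, 3] cursor@6
After 2 (insert_after(50)): list=[94, 6, 50, 2, 5, 9, 8, 4, 3] cursor@6
After 3 (prev): list=[94, 6, 50, 2, 5, 9, 8, 4, 3] cursor@94
After 4 (delete_current): list=[6, 50, 2, 5, 9, 8, 4, 3] cursor@6
After 5 (delete_current): list=[50, 2, 5, 9, 8, 4, 3] cursor@50
After 6 (next): list=[50, 2, 5, 9, 8, 4, 3] cursor@2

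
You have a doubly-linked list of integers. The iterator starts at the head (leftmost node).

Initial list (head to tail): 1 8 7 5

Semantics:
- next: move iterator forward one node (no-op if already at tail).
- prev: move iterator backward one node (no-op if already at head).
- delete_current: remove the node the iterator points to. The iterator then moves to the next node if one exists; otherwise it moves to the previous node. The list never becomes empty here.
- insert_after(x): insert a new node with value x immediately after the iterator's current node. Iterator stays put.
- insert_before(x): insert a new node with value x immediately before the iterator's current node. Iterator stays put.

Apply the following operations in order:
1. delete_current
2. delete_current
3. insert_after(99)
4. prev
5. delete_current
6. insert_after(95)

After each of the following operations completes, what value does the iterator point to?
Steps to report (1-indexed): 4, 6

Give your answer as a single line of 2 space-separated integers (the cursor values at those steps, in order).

Answer: 7 99

Derivation:
After 1 (delete_current): list=[8, 7, 5] cursor@8
After 2 (delete_current): list=[7, 5] cursor@7
After 3 (insert_after(99)): list=[7, 99, 5] cursor@7
After 4 (prev): list=[7, 99, 5] cursor@7
After 5 (delete_current): list=[99, 5] cursor@99
After 6 (insert_after(95)): list=[99, 95, 5] cursor@99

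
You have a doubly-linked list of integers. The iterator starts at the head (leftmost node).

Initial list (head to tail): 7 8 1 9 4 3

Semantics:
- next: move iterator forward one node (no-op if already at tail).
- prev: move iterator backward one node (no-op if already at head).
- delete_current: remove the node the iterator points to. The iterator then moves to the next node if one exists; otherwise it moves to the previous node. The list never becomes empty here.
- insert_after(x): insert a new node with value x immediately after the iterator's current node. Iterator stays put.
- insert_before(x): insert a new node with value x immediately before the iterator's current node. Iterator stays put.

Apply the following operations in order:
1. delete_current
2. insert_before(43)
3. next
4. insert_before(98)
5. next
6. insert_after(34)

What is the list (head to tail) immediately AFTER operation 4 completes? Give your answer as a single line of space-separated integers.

Answer: 43 8 98 1 9 4 3

Derivation:
After 1 (delete_current): list=[8, 1, 9, 4, 3] cursor@8
After 2 (insert_before(43)): list=[43, 8, 1, 9, 4, 3] cursor@8
After 3 (next): list=[43, 8, 1, 9, 4, 3] cursor@1
After 4 (insert_before(98)): list=[43, 8, 98, 1, 9, 4, 3] cursor@1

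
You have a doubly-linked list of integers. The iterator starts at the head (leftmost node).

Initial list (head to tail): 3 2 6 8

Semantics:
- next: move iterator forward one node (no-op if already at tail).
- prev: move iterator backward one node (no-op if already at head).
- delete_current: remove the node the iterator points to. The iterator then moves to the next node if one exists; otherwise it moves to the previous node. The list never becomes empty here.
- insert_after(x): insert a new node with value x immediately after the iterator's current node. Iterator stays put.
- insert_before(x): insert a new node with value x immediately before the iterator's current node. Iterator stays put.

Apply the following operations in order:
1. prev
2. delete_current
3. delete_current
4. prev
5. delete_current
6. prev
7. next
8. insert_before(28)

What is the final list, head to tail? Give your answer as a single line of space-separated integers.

After 1 (prev): list=[3, 2, 6, 8] cursor@3
After 2 (delete_current): list=[2, 6, 8] cursor@2
After 3 (delete_current): list=[6, 8] cursor@6
After 4 (prev): list=[6, 8] cursor@6
After 5 (delete_current): list=[8] cursor@8
After 6 (prev): list=[8] cursor@8
After 7 (next): list=[8] cursor@8
After 8 (insert_before(28)): list=[28, 8] cursor@8

Answer: 28 8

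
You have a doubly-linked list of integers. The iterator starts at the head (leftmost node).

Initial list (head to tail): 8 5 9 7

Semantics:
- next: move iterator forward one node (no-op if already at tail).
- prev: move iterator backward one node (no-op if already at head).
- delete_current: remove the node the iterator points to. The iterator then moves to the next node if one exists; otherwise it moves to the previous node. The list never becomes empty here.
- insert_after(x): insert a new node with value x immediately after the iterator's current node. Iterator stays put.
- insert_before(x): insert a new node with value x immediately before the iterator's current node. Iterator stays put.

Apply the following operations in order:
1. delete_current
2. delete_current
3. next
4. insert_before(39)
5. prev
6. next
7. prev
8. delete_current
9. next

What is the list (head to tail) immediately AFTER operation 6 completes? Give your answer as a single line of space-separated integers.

Answer: 9 39 7

Derivation:
After 1 (delete_current): list=[5, 9, 7] cursor@5
After 2 (delete_current): list=[9, 7] cursor@9
After 3 (next): list=[9, 7] cursor@7
After 4 (insert_before(39)): list=[9, 39, 7] cursor@7
After 5 (prev): list=[9, 39, 7] cursor@39
After 6 (next): list=[9, 39, 7] cursor@7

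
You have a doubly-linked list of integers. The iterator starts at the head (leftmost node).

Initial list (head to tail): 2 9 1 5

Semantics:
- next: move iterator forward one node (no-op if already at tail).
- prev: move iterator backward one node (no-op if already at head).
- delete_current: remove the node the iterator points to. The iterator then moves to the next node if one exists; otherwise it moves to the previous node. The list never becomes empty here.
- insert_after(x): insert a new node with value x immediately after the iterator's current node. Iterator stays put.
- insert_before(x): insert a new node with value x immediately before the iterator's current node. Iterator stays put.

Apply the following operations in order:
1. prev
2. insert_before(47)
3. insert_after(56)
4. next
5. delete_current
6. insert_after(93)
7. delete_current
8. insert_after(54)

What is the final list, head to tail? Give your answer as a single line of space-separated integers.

After 1 (prev): list=[2, 9, 1, 5] cursor@2
After 2 (insert_before(47)): list=[47, 2, 9, 1, 5] cursor@2
After 3 (insert_after(56)): list=[47, 2, 56, 9, 1, 5] cursor@2
After 4 (next): list=[47, 2, 56, 9, 1, 5] cursor@56
After 5 (delete_current): list=[47, 2, 9, 1, 5] cursor@9
After 6 (insert_after(93)): list=[47, 2, 9, 93, 1, 5] cursor@9
After 7 (delete_current): list=[47, 2, 93, 1, 5] cursor@93
After 8 (insert_after(54)): list=[47, 2, 93, 54, 1, 5] cursor@93

Answer: 47 2 93 54 1 5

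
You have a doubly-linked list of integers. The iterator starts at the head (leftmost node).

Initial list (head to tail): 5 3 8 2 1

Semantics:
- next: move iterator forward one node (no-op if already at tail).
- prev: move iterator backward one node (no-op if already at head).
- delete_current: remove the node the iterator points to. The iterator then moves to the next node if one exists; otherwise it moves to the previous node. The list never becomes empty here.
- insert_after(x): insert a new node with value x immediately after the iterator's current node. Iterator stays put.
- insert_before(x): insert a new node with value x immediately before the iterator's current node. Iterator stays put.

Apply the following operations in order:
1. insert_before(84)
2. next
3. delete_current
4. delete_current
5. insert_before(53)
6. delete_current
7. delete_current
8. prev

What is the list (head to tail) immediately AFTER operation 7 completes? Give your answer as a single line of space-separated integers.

After 1 (insert_before(84)): list=[84, 5, 3, 8, 2, 1] cursor@5
After 2 (next): list=[84, 5, 3, 8, 2, 1] cursor@3
After 3 (delete_current): list=[84, 5, 8, 2, 1] cursor@8
After 4 (delete_current): list=[84, 5, 2, 1] cursor@2
After 5 (insert_before(53)): list=[84, 5, 53, 2, 1] cursor@2
After 6 (delete_current): list=[84, 5, 53, 1] cursor@1
After 7 (delete_current): list=[84, 5, 53] cursor@53

Answer: 84 5 53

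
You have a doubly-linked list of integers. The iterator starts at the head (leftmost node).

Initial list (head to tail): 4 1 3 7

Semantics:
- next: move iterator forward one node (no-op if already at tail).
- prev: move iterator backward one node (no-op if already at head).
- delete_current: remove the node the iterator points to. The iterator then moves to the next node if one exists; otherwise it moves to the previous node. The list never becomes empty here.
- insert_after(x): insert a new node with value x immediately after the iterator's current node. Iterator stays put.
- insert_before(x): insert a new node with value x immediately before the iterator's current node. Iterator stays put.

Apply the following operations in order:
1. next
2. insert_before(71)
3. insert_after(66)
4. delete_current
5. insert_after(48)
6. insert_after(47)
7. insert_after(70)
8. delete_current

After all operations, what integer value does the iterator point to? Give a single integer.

After 1 (next): list=[4, 1, 3, 7] cursor@1
After 2 (insert_before(71)): list=[4, 71, 1, 3, 7] cursor@1
After 3 (insert_after(66)): list=[4, 71, 1, 66, 3, 7] cursor@1
After 4 (delete_current): list=[4, 71, 66, 3, 7] cursor@66
After 5 (insert_after(48)): list=[4, 71, 66, 48, 3, 7] cursor@66
After 6 (insert_after(47)): list=[4, 71, 66, 47, 48, 3, 7] cursor@66
After 7 (insert_after(70)): list=[4, 71, 66, 70, 47, 48, 3, 7] cursor@66
After 8 (delete_current): list=[4, 71, 70, 47, 48, 3, 7] cursor@70

Answer: 70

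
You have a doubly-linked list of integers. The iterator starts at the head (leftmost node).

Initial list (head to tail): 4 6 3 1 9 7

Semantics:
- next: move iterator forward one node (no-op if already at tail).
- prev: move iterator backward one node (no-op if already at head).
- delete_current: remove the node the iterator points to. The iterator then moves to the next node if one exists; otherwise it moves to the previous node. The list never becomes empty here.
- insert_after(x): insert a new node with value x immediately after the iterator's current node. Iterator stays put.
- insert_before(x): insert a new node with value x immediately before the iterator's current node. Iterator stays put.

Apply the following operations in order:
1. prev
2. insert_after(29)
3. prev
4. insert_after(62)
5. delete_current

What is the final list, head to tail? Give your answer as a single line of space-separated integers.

Answer: 62 29 6 3 1 9 7

Derivation:
After 1 (prev): list=[4, 6, 3, 1, 9, 7] cursor@4
After 2 (insert_after(29)): list=[4, 29, 6, 3, 1, 9, 7] cursor@4
After 3 (prev): list=[4, 29, 6, 3, 1, 9, 7] cursor@4
After 4 (insert_after(62)): list=[4, 62, 29, 6, 3, 1, 9, 7] cursor@4
After 5 (delete_current): list=[62, 29, 6, 3, 1, 9, 7] cursor@62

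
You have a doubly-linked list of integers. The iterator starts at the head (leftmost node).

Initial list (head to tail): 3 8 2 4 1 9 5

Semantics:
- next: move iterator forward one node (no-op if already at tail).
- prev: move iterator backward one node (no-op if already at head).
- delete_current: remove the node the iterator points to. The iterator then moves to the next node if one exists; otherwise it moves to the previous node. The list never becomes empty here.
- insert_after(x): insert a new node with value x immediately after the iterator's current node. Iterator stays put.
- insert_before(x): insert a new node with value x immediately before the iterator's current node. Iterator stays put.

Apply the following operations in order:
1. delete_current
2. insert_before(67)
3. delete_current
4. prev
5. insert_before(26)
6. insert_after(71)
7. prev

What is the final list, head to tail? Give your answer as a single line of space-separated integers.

After 1 (delete_current): list=[8, 2, 4, 1, 9, 5] cursor@8
After 2 (insert_before(67)): list=[67, 8, 2, 4, 1, 9, 5] cursor@8
After 3 (delete_current): list=[67, 2, 4, 1, 9, 5] cursor@2
After 4 (prev): list=[67, 2, 4, 1, 9, 5] cursor@67
After 5 (insert_before(26)): list=[26, 67, 2, 4, 1, 9, 5] cursor@67
After 6 (insert_after(71)): list=[26, 67, 71, 2, 4, 1, 9, 5] cursor@67
After 7 (prev): list=[26, 67, 71, 2, 4, 1, 9, 5] cursor@26

Answer: 26 67 71 2 4 1 9 5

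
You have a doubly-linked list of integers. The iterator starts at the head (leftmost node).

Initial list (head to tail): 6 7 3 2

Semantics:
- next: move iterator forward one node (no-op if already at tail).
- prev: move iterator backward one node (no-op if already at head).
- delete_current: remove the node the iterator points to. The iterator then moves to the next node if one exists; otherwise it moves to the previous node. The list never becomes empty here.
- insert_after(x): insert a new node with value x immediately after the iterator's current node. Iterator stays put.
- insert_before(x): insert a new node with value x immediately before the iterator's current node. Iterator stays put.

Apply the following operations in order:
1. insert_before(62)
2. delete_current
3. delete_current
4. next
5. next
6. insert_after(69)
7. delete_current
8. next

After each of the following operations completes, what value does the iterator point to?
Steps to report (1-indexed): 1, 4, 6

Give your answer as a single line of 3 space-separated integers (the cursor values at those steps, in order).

Answer: 6 2 2

Derivation:
After 1 (insert_before(62)): list=[62, 6, 7, 3, 2] cursor@6
After 2 (delete_current): list=[62, 7, 3, 2] cursor@7
After 3 (delete_current): list=[62, 3, 2] cursor@3
After 4 (next): list=[62, 3, 2] cursor@2
After 5 (next): list=[62, 3, 2] cursor@2
After 6 (insert_after(69)): list=[62, 3, 2, 69] cursor@2
After 7 (delete_current): list=[62, 3, 69] cursor@69
After 8 (next): list=[62, 3, 69] cursor@69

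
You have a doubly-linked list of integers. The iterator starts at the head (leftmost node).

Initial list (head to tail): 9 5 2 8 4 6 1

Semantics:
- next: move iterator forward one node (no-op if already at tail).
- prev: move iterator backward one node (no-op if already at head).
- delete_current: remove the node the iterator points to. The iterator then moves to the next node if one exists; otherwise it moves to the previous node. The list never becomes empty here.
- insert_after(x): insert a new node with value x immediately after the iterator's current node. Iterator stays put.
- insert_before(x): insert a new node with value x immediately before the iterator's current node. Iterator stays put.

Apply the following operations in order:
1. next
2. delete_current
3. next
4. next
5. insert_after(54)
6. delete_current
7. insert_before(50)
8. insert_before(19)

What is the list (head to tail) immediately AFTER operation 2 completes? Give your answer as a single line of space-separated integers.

After 1 (next): list=[9, 5, 2, 8, 4, 6, 1] cursor@5
After 2 (delete_current): list=[9, 2, 8, 4, 6, 1] cursor@2

Answer: 9 2 8 4 6 1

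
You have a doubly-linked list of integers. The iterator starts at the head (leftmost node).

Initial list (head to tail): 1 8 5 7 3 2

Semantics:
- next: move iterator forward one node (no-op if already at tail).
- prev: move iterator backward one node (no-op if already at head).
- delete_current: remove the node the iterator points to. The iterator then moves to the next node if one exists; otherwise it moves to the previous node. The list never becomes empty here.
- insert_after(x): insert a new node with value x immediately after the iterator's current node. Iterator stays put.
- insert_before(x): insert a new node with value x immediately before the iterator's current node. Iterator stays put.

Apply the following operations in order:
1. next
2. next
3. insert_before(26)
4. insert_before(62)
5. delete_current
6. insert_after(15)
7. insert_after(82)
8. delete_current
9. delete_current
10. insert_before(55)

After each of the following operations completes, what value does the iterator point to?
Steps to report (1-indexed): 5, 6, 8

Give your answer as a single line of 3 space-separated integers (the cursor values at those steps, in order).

After 1 (next): list=[1, 8, 5, 7, 3, 2] cursor@8
After 2 (next): list=[1, 8, 5, 7, 3, 2] cursor@5
After 3 (insert_before(26)): list=[1, 8, 26, 5, 7, 3, 2] cursor@5
After 4 (insert_before(62)): list=[1, 8, 26, 62, 5, 7, 3, 2] cursor@5
After 5 (delete_current): list=[1, 8, 26, 62, 7, 3, 2] cursor@7
After 6 (insert_after(15)): list=[1, 8, 26, 62, 7, 15, 3, 2] cursor@7
After 7 (insert_after(82)): list=[1, 8, 26, 62, 7, 82, 15, 3, 2] cursor@7
After 8 (delete_current): list=[1, 8, 26, 62, 82, 15, 3, 2] cursor@82
After 9 (delete_current): list=[1, 8, 26, 62, 15, 3, 2] cursor@15
After 10 (insert_before(55)): list=[1, 8, 26, 62, 55, 15, 3, 2] cursor@15

Answer: 7 7 82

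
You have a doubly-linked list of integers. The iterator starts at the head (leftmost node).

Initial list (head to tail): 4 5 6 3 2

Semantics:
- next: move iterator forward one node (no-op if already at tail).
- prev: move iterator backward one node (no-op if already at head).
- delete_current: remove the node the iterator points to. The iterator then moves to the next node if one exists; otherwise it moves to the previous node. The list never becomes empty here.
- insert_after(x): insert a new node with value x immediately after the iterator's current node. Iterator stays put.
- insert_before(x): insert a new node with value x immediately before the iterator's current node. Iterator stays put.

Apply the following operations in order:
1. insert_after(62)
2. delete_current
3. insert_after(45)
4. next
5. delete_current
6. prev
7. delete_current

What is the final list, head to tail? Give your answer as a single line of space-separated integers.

After 1 (insert_after(62)): list=[4, 62, 5, 6, 3, 2] cursor@4
After 2 (delete_current): list=[62, 5, 6, 3, 2] cursor@62
After 3 (insert_after(45)): list=[62, 45, 5, 6, 3, 2] cursor@62
After 4 (next): list=[62, 45, 5, 6, 3, 2] cursor@45
After 5 (delete_current): list=[62, 5, 6, 3, 2] cursor@5
After 6 (prev): list=[62, 5, 6, 3, 2] cursor@62
After 7 (delete_current): list=[5, 6, 3, 2] cursor@5

Answer: 5 6 3 2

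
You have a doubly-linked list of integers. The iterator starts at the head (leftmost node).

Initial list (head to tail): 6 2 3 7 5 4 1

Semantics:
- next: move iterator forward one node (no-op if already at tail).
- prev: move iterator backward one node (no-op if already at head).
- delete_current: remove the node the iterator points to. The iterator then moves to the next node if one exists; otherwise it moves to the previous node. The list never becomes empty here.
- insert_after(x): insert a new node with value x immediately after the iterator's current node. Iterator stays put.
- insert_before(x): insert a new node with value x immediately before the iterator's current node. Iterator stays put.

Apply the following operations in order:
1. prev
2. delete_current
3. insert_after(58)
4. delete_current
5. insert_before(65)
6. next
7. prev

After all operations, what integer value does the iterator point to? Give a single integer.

Answer: 58

Derivation:
After 1 (prev): list=[6, 2, 3, 7, 5, 4, 1] cursor@6
After 2 (delete_current): list=[2, 3, 7, 5, 4, 1] cursor@2
After 3 (insert_after(58)): list=[2, 58, 3, 7, 5, 4, 1] cursor@2
After 4 (delete_current): list=[58, 3, 7, 5, 4, 1] cursor@58
After 5 (insert_before(65)): list=[65, 58, 3, 7, 5, 4, 1] cursor@58
After 6 (next): list=[65, 58, 3, 7, 5, 4, 1] cursor@3
After 7 (prev): list=[65, 58, 3, 7, 5, 4, 1] cursor@58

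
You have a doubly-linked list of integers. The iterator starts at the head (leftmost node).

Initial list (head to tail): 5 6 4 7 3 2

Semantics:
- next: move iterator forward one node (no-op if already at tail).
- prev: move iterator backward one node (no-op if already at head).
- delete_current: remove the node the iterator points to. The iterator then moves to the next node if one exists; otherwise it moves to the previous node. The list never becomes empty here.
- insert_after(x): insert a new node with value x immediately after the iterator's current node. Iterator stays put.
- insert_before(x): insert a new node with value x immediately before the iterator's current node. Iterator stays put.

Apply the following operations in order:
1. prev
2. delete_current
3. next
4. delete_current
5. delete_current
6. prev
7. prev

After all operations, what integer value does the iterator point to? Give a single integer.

Answer: 6

Derivation:
After 1 (prev): list=[5, 6, 4, 7, 3, 2] cursor@5
After 2 (delete_current): list=[6, 4, 7, 3, 2] cursor@6
After 3 (next): list=[6, 4, 7, 3, 2] cursor@4
After 4 (delete_current): list=[6, 7, 3, 2] cursor@7
After 5 (delete_current): list=[6, 3, 2] cursor@3
After 6 (prev): list=[6, 3, 2] cursor@6
After 7 (prev): list=[6, 3, 2] cursor@6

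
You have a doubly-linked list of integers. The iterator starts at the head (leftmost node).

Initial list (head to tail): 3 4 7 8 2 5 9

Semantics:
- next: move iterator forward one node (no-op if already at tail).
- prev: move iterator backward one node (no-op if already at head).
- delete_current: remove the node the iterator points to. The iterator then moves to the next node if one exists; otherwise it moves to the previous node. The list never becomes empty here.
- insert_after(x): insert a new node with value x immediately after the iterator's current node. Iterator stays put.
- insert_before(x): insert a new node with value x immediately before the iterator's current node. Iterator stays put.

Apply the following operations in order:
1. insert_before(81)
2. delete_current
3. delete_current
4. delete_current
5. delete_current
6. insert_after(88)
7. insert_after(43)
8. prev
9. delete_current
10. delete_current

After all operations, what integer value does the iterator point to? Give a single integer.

Answer: 43

Derivation:
After 1 (insert_before(81)): list=[81, 3, 4, 7, 8, 2, 5, 9] cursor@3
After 2 (delete_current): list=[81, 4, 7, 8, 2, 5, 9] cursor@4
After 3 (delete_current): list=[81, 7, 8, 2, 5, 9] cursor@7
After 4 (delete_current): list=[81, 8, 2, 5, 9] cursor@8
After 5 (delete_current): list=[81, 2, 5, 9] cursor@2
After 6 (insert_after(88)): list=[81, 2, 88, 5, 9] cursor@2
After 7 (insert_after(43)): list=[81, 2, 43, 88, 5, 9] cursor@2
After 8 (prev): list=[81, 2, 43, 88, 5, 9] cursor@81
After 9 (delete_current): list=[2, 43, 88, 5, 9] cursor@2
After 10 (delete_current): list=[43, 88, 5, 9] cursor@43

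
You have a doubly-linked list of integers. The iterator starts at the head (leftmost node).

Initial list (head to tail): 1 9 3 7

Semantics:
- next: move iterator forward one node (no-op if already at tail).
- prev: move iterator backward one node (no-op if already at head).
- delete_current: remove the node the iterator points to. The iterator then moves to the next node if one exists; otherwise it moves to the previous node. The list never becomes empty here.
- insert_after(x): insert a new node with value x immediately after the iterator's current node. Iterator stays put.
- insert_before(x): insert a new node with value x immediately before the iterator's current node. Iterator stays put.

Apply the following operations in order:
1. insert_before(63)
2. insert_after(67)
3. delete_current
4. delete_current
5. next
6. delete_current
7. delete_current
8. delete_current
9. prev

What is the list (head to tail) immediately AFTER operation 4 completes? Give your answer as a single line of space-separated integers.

Answer: 63 9 3 7

Derivation:
After 1 (insert_before(63)): list=[63, 1, 9, 3, 7] cursor@1
After 2 (insert_after(67)): list=[63, 1, 67, 9, 3, 7] cursor@1
After 3 (delete_current): list=[63, 67, 9, 3, 7] cursor@67
After 4 (delete_current): list=[63, 9, 3, 7] cursor@9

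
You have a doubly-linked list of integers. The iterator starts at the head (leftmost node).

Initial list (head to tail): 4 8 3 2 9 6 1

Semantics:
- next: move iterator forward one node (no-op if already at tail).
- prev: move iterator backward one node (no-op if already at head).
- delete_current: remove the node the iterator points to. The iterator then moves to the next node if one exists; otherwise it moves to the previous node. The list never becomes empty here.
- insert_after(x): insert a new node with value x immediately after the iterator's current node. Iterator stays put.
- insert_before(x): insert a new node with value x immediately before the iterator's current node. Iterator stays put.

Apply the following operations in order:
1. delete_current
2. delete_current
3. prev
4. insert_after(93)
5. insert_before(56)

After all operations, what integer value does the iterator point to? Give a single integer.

After 1 (delete_current): list=[8, 3, 2, 9, 6, 1] cursor@8
After 2 (delete_current): list=[3, 2, 9, 6, 1] cursor@3
After 3 (prev): list=[3, 2, 9, 6, 1] cursor@3
After 4 (insert_after(93)): list=[3, 93, 2, 9, 6, 1] cursor@3
After 5 (insert_before(56)): list=[56, 3, 93, 2, 9, 6, 1] cursor@3

Answer: 3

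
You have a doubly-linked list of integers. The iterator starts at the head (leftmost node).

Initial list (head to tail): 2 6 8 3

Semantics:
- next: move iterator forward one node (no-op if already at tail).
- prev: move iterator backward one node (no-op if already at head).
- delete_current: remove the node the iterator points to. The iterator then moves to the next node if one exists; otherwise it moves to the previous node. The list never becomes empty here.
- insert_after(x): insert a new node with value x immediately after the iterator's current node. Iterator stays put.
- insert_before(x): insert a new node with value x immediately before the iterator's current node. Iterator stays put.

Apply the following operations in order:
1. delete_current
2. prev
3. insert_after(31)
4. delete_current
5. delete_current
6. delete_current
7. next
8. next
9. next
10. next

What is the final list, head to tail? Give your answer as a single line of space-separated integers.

After 1 (delete_current): list=[6, 8, 3] cursor@6
After 2 (prev): list=[6, 8, 3] cursor@6
After 3 (insert_after(31)): list=[6, 31, 8, 3] cursor@6
After 4 (delete_current): list=[31, 8, 3] cursor@31
After 5 (delete_current): list=[8, 3] cursor@8
After 6 (delete_current): list=[3] cursor@3
After 7 (next): list=[3] cursor@3
After 8 (next): list=[3] cursor@3
After 9 (next): list=[3] cursor@3
After 10 (next): list=[3] cursor@3

Answer: 3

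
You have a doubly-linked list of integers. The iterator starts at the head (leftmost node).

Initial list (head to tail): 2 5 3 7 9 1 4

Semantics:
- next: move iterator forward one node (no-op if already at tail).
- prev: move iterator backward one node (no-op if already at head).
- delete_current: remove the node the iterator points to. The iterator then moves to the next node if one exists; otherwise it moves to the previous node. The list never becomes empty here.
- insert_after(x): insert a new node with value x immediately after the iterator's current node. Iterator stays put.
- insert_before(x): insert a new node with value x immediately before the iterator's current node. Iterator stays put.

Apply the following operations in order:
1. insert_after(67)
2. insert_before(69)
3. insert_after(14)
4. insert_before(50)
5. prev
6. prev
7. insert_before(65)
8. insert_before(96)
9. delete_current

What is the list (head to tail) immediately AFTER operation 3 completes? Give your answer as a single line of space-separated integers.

Answer: 69 2 14 67 5 3 7 9 1 4

Derivation:
After 1 (insert_after(67)): list=[2, 67, 5, 3, 7, 9, 1, 4] cursor@2
After 2 (insert_before(69)): list=[69, 2, 67, 5, 3, 7, 9, 1, 4] cursor@2
After 3 (insert_after(14)): list=[69, 2, 14, 67, 5, 3, 7, 9, 1, 4] cursor@2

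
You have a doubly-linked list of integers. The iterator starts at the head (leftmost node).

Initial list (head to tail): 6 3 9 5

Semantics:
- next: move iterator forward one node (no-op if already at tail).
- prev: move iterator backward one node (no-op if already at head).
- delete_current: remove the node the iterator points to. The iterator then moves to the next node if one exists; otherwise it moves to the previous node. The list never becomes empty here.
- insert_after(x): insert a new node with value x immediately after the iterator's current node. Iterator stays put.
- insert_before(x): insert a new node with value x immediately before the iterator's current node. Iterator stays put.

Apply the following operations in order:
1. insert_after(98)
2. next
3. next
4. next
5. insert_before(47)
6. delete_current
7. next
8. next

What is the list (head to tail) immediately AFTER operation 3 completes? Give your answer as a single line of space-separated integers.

After 1 (insert_after(98)): list=[6, 98, 3, 9, 5] cursor@6
After 2 (next): list=[6, 98, 3, 9, 5] cursor@98
After 3 (next): list=[6, 98, 3, 9, 5] cursor@3

Answer: 6 98 3 9 5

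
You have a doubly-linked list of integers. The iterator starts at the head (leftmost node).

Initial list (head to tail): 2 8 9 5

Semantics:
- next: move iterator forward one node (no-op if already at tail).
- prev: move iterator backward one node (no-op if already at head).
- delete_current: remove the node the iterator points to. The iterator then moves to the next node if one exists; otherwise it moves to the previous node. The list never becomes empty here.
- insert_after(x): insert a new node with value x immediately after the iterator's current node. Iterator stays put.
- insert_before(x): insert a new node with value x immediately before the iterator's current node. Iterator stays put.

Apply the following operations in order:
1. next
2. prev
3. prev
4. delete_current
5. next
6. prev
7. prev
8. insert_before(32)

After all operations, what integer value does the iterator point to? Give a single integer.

Answer: 8

Derivation:
After 1 (next): list=[2, 8, 9, 5] cursor@8
After 2 (prev): list=[2, 8, 9, 5] cursor@2
After 3 (prev): list=[2, 8, 9, 5] cursor@2
After 4 (delete_current): list=[8, 9, 5] cursor@8
After 5 (next): list=[8, 9, 5] cursor@9
After 6 (prev): list=[8, 9, 5] cursor@8
After 7 (prev): list=[8, 9, 5] cursor@8
After 8 (insert_before(32)): list=[32, 8, 9, 5] cursor@8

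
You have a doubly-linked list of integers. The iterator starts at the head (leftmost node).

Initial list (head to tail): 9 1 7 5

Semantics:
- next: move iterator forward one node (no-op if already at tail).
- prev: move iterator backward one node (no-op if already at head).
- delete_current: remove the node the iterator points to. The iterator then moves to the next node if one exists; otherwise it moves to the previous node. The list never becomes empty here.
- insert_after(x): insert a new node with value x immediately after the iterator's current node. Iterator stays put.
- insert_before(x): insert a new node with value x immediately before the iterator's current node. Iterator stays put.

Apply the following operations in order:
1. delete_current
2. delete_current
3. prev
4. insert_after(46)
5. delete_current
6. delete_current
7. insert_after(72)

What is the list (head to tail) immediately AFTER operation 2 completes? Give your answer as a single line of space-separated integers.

Answer: 7 5

Derivation:
After 1 (delete_current): list=[1, 7, 5] cursor@1
After 2 (delete_current): list=[7, 5] cursor@7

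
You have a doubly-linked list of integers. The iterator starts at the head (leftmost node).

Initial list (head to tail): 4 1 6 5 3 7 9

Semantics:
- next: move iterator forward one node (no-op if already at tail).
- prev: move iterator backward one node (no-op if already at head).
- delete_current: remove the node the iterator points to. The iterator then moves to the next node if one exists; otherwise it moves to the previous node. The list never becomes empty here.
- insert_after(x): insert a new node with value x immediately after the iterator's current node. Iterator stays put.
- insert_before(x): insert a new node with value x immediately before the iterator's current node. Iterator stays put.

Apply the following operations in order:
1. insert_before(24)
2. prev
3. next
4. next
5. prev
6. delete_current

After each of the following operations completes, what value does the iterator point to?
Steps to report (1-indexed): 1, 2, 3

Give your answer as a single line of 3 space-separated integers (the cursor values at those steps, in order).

Answer: 4 24 4

Derivation:
After 1 (insert_before(24)): list=[24, 4, 1, 6, 5, 3, 7, 9] cursor@4
After 2 (prev): list=[24, 4, 1, 6, 5, 3, 7, 9] cursor@24
After 3 (next): list=[24, 4, 1, 6, 5, 3, 7, 9] cursor@4
After 4 (next): list=[24, 4, 1, 6, 5, 3, 7, 9] cursor@1
After 5 (prev): list=[24, 4, 1, 6, 5, 3, 7, 9] cursor@4
After 6 (delete_current): list=[24, 1, 6, 5, 3, 7, 9] cursor@1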